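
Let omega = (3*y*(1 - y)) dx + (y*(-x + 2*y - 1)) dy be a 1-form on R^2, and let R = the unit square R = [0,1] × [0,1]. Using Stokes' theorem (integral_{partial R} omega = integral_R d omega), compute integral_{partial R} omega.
integral_(partial R) omega = -1/2

Stokes: integral_partial_R omega = integral_R d omega with d omega = (∂Q/∂x - ∂P/∂y) dx ∧ dy.
  ∂Q/∂x = -y
  ∂P/∂y = 3 - 6*y
  integrand = ∂Q/∂x - ∂P/∂y = 5*y - 3.
Integrating over R: integral_0^1 integral_0^1 (5*y - 3) dx dy = -1/2.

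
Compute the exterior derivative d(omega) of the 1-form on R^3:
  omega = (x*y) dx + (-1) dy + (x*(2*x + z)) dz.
d(omega) = (-x) dx ∧ dy + (4*x + z) dx ∧ dz

For a 1-form omega = sum_i f_i dx_i, the exterior derivative is
  d(omega) = sum_{i < j} (∂f_j/∂x_i - ∂f_i/∂x_j) dx_i ∧ dx_j.
  coefficient of dx ∧ dy: ∂f_2/∂x - ∂f_1/∂y = ∂(-1)/∂x - ∂(x*y)/∂y = -x
  coefficient of dx ∧ dz: ∂f_3/∂x - ∂f_1/∂z = ∂(x*(2*x + z))/∂x - ∂(x*y)/∂z = 4*x + z
Assembling: d(omega) = (-x) dx ∧ dy + (4*x + z) dx ∧ dz.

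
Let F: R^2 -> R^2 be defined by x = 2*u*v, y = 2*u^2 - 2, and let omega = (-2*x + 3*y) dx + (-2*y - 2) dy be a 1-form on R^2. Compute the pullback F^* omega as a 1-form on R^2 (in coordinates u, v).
F^* omega = (-16*u^3 + 12*u^2*v - 8*u*v^2 + 8*u - 12*v) du + (4*u*(3*u^2 - 2*u*v - 3)) dv

Using F^*(f dg) = (f ∘ F) d(g ∘ F), substitute each coordinate x_i by F_i(u, v) in f_i, and replace dx_i by d F_i = (∂F_i/∂u) du + (∂F_i/∂v) dv.
  For the x component: f_1(F) = 6*u^2 - 4*u*v - 6; d F_1 = (2*v) du + (2*u) dv
  For the y component: f_2(F) = 2 - 4*u^2; d F_2 = (4*u) du + (0) dv
Combining and collecting du, dv coefficients:
  coeff of du: -16*u^3 + 12*u^2*v - 8*u*v^2 + 8*u - 12*v
  coeff of dv: 4*u*(3*u^2 - 2*u*v - 3)
F^* omega = (-16*u^3 + 12*u^2*v - 8*u*v^2 + 8*u - 12*v) du + (4*u*(3*u^2 - 2*u*v - 3)) dv.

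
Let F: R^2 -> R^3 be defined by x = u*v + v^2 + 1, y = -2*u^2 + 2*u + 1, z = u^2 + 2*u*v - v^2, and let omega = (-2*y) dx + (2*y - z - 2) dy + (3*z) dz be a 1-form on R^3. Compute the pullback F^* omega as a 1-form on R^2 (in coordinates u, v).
F^* omega = (26*u^3 + 30*u^2*v - 26*u^2 + 2*u*v^2 - 8*u*v + 8*u - 6*v^3 + 2*v^2 - 2*v) du + (10*u^3 + 14*u^2*v - 4*u^2 - 18*u*v^2 - 8*u*v - 2*u + 6*v^3 - 4*v) dv

Using F^*(f dg) = (f ∘ F) d(g ∘ F), substitute each coordinate x_i by F_i(u, v) in f_i, and replace dx_i by d F_i = (∂F_i/∂u) du + (∂F_i/∂v) dv.
  For the x component: f_1(F) = 4*u^2 - 4*u - 2; d F_1 = (v) du + (u + 2*v) dv
  For the y component: f_2(F) = -5*u^2 - 2*u*v + 4*u + v^2; d F_2 = (2 - 4*u) du + (0) dv
  For the z component: f_3(F) = 3*u^2 + 6*u*v - 3*v^2; d F_3 = (2*u + 2*v) du + (2*u - 2*v) dv
Combining and collecting du, dv coefficients:
  coeff of du: 26*u^3 + 30*u^2*v - 26*u^2 + 2*u*v^2 - 8*u*v + 8*u - 6*v^3 + 2*v^2 - 2*v
  coeff of dv: 10*u^3 + 14*u^2*v - 4*u^2 - 18*u*v^2 - 8*u*v - 2*u + 6*v^3 - 4*v
F^* omega = (26*u^3 + 30*u^2*v - 26*u^2 + 2*u*v^2 - 8*u*v + 8*u - 6*v^3 + 2*v^2 - 2*v) du + (10*u^3 + 14*u^2*v - 4*u^2 - 18*u*v^2 - 8*u*v - 2*u + 6*v^3 - 4*v) dv.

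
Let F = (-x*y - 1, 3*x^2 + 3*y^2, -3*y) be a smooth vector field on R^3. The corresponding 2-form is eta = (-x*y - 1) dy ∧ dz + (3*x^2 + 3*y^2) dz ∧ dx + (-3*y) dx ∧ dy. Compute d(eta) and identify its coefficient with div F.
d(eta) = (5*y) dx ∧ dy ∧ dz; div F = 5*y

For a 2-form in R^3 of the form above, applying d gives a 3-form with coefficient ∂P/∂x + ∂Q/∂y + ∂R/∂z:
  ∂P/∂x = -y
  ∂Q/∂y = 6*y
  ∂R/∂z = 0
Sum = 5*y, which is exactly div F.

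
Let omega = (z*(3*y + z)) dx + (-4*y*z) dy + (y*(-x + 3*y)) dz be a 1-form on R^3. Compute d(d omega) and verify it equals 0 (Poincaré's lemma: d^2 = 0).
d(d omega) = 0

Step 1: d omega = sum_{i<j} (∂f_j/∂x_i - ∂f_i/∂x_j) dx_i ∧ dx_j:
  coeff of dx ∧ dy: -3*z
  coeff of dx ∧ dz: -4*y - 2*z
  coeff of dy ∧ dz: -x + 10*y
Step 2: Apply d again to each 2-form coefficient. The only possible 3-form in R^3 is dx ∧ dy ∧ dz, with coefficient
  ∂(coeff of dy∧dz)/∂x - ∂(coeff of dx∧dz)/∂y + ∂(coeff of dx∧dy)/∂z
  = ∂/∂x (-x + 10*y) - ∂/∂y (-4*y - 2*z) + ∂/∂z (-3*z).
Each of these terms simplifies to sums of mixed partials that cancel in pairs. The result is 0 (by equality of mixed partials for smooth functions — Schwarz / Clairaut).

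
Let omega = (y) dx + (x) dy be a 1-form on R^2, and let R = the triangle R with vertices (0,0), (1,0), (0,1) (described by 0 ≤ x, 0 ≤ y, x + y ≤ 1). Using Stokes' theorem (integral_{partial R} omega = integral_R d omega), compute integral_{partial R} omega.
integral_(partial R) omega = 0

Stokes: integral_partial_R omega = integral_R d omega with d omega = (∂Q/∂x - ∂P/∂y) dx ∧ dy.
  ∂Q/∂x = 1
  ∂P/∂y = 1
  integrand = ∂Q/∂x - ∂P/∂y = 0.
Integrating over R: integral_0^1 integral_0^{1-x} (0) dy dx = 0.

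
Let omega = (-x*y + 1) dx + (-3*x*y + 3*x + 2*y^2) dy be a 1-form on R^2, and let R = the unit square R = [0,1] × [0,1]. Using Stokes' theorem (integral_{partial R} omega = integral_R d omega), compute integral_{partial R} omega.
integral_(partial R) omega = 2

Stokes: integral_partial_R omega = integral_R d omega with d omega = (∂Q/∂x - ∂P/∂y) dx ∧ dy.
  ∂Q/∂x = 3 - 3*y
  ∂P/∂y = -x
  integrand = ∂Q/∂x - ∂P/∂y = x - 3*y + 3.
Integrating over R: integral_0^1 integral_0^1 (x - 3*y + 3) dx dy = 2.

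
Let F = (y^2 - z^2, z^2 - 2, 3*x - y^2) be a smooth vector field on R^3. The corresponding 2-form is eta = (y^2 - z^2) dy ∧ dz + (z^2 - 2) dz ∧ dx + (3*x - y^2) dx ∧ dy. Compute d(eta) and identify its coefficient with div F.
d(eta) = (0) dx ∧ dy ∧ dz; div F = 0

For a 2-form in R^3 of the form above, applying d gives a 3-form with coefficient ∂P/∂x + ∂Q/∂y + ∂R/∂z:
  ∂P/∂x = 0
  ∂Q/∂y = 0
  ∂R/∂z = 0
Sum = 0, which is exactly div F.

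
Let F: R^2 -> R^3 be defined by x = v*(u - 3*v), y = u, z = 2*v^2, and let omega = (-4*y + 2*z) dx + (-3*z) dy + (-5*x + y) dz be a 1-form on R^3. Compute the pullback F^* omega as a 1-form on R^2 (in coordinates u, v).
F^* omega = (2*v*(-2*u + 2*v^2 - 3*v)) du + (-4*u^2 - 16*u*v^2 + 28*u*v + 36*v^3) dv

Using F^*(f dg) = (f ∘ F) d(g ∘ F), substitute each coordinate x_i by F_i(u, v) in f_i, and replace dx_i by d F_i = (∂F_i/∂u) du + (∂F_i/∂v) dv.
  For the x component: f_1(F) = -4*u + 4*v^2; d F_1 = (v) du + (u - 6*v) dv
  For the y component: f_2(F) = -6*v^2; d F_2 = (1) du + (0) dv
  For the z component: f_3(F) = -5*u*v + u + 15*v^2; d F_3 = (0) du + (4*v) dv
Combining and collecting du, dv coefficients:
  coeff of du: 2*v*(-2*u + 2*v^2 - 3*v)
  coeff of dv: -4*u^2 - 16*u*v^2 + 28*u*v + 36*v^3
F^* omega = (2*v*(-2*u + 2*v^2 - 3*v)) du + (-4*u^2 - 16*u*v^2 + 28*u*v + 36*v^3) dv.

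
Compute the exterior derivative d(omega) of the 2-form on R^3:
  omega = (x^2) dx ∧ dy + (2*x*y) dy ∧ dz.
d(omega) = (2*y) dx ∧ dy ∧ dz

For a 2-form omega = sum_{i<j} g_{ij} dx_i ∧ dx_j, the exterior derivative is
  d(omega) = sum_{i<j} d(g_{ij}) ∧ dx_i ∧ dx_j = sum_{i<j, k} (∂g_{ij}/∂x_k) dx_k ∧ dx_i ∧ dx_j.
Expand each term, using dx_k ∧ dx_i ∧ dx_j = sgn(permutation) dx_{(a)} ∧ dx_{(b)} ∧ dx_{(c)} with (a < b < c) sorted:
  d(2*x*y) includes (∂/∂x)(2*x*y) dx = (2*y) dx, which multiplied by dy ∧ dz gives (2*y) dx ∧ dy ∧ dz
Collecting like 3-forms: d(omega) = (2*y) dx ∧ dy ∧ dz.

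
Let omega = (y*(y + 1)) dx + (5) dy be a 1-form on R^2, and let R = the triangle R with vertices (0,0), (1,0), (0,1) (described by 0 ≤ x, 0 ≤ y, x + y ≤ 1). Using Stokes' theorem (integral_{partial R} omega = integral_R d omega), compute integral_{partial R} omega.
integral_(partial R) omega = -5/6

Stokes: integral_partial_R omega = integral_R d omega with d omega = (∂Q/∂x - ∂P/∂y) dx ∧ dy.
  ∂Q/∂x = 0
  ∂P/∂y = 2*y + 1
  integrand = ∂Q/∂x - ∂P/∂y = -2*y - 1.
Integrating over R: integral_0^1 integral_0^{1-x} (-2*y - 1) dy dx = -5/6.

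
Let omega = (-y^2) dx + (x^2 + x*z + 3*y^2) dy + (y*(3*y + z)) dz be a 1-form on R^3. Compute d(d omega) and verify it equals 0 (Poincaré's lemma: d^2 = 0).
d(d omega) = 0

Step 1: d omega = sum_{i<j} (∂f_j/∂x_i - ∂f_i/∂x_j) dx_i ∧ dx_j:
  coeff of dx ∧ dy: 2*x + 2*y + z
  coeff of dx ∧ dz: 0
  coeff of dy ∧ dz: -x + 6*y + z
Step 2: Apply d again to each 2-form coefficient. The only possible 3-form in R^3 is dx ∧ dy ∧ dz, with coefficient
  ∂(coeff of dy∧dz)/∂x - ∂(coeff of dx∧dz)/∂y + ∂(coeff of dx∧dy)/∂z
  = ∂/∂x (-x + 6*y + z) - ∂/∂y (0) + ∂/∂z (2*x + 2*y + z).
Each of these terms simplifies to sums of mixed partials that cancel in pairs. The result is 0 (by equality of mixed partials for smooth functions — Schwarz / Clairaut).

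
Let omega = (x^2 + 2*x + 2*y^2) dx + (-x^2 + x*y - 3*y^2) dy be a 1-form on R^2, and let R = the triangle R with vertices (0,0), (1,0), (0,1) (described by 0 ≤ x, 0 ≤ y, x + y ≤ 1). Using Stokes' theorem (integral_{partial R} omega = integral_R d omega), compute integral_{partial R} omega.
integral_(partial R) omega = -5/6

Stokes: integral_partial_R omega = integral_R d omega with d omega = (∂Q/∂x - ∂P/∂y) dx ∧ dy.
  ∂Q/∂x = -2*x + y
  ∂P/∂y = 4*y
  integrand = ∂Q/∂x - ∂P/∂y = -2*x - 3*y.
Integrating over R: integral_0^1 integral_0^{1-x} (-2*x - 3*y) dy dx = -5/6.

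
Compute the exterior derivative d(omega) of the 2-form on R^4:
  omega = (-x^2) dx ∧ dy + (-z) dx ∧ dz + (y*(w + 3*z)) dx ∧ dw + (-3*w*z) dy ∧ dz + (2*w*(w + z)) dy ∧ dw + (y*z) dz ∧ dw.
d(omega) = (-w - 3*z) dx ∧ dy ∧ dw + (-3*y) dx ∧ dz ∧ dw + (-2*w - 2*z) dy ∧ dz ∧ dw

For a 2-form omega = sum_{i<j} g_{ij} dx_i ∧ dx_j, the exterior derivative is
  d(omega) = sum_{i<j} d(g_{ij}) ∧ dx_i ∧ dx_j = sum_{i<j, k} (∂g_{ij}/∂x_k) dx_k ∧ dx_i ∧ dx_j.
Expand each term, using dx_k ∧ dx_i ∧ dx_j = sgn(permutation) dx_{(a)} ∧ dx_{(b)} ∧ dx_{(c)} with (a < b < c) sorted:
  d(y*(w + 3*z)) includes (∂/∂y)(y*(w + 3*z)) dy = (w + 3*z) dy, which multiplied by dx ∧ dw gives (-w - 3*z) dx ∧ dy ∧ dw
  d(y*(w + 3*z)) includes (∂/∂z)(y*(w + 3*z)) dz = (3*y) dz, which multiplied by dx ∧ dw gives (-3*y) dx ∧ dz ∧ dw
  d(-3*w*z) includes (∂/∂w)(-3*w*z) dw = (-3*z) dw, which multiplied by dy ∧ dz gives (-3*z) dy ∧ dz ∧ dw
  d(2*w*(w + z)) includes (∂/∂z)(2*w*(w + z)) dz = (2*w) dz, which multiplied by dy ∧ dw gives (-2*w) dy ∧ dz ∧ dw
  d(y*z) includes (∂/∂y)(y*z) dy = (z) dy, which multiplied by dz ∧ dw gives (z) dy ∧ dz ∧ dw
Collecting like 3-forms: d(omega) = (-w - 3*z) dx ∧ dy ∧ dw + (-3*y) dx ∧ dz ∧ dw + (-2*w - 2*z) dy ∧ dz ∧ dw.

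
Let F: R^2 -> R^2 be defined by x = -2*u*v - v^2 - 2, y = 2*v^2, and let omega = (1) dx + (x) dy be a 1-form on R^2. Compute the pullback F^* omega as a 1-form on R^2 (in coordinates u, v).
F^* omega = (-2*v) du + (-8*u*v^2 - 2*u - 4*v^3 - 10*v) dv

Using F^*(f dg) = (f ∘ F) d(g ∘ F), substitute each coordinate x_i by F_i(u, v) in f_i, and replace dx_i by d F_i = (∂F_i/∂u) du + (∂F_i/∂v) dv.
  For the x component: f_1(F) = 1; d F_1 = (-2*v) du + (-2*u - 2*v) dv
  For the y component: f_2(F) = -2*u*v - v^2 - 2; d F_2 = (0) du + (4*v) dv
Combining and collecting du, dv coefficients:
  coeff of du: -2*v
  coeff of dv: -8*u*v^2 - 2*u - 4*v^3 - 10*v
F^* omega = (-2*v) du + (-8*u*v^2 - 2*u - 4*v^3 - 10*v) dv.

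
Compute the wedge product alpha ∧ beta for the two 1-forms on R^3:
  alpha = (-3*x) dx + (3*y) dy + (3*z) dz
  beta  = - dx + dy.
alpha ∧ beta = (-3*x + 3*y) dx ∧ dy + (3*z) dx ∧ dz + (-3*z) dy ∧ dz

Distribute the wedge, using dx_i ∧ dx_j = -dx_j ∧ dx_i and dx_i ∧ dx_i = 0. For each pair (i, j) with i < j, the coefficient of dx_i ∧ dx_j in alpha ∧ beta is (alpha_i * beta_j - alpha_j * beta_i). Collecting: alpha ∧ beta = (-3*x + 3*y) dx ∧ dy + (3*z) dx ∧ dz + (-3*z) dy ∧ dz.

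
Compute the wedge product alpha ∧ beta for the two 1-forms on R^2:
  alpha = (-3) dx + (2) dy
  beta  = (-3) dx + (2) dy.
alpha ∧ beta = 0

Distribute the wedge, using dx_i ∧ dx_j = -dx_j ∧ dx_i and dx_i ∧ dx_i = 0. For each pair (i, j) with i < j, the coefficient of dx_i ∧ dx_j in alpha ∧ beta is (alpha_i * beta_j - alpha_j * beta_i). Collecting: alpha ∧ beta = 0.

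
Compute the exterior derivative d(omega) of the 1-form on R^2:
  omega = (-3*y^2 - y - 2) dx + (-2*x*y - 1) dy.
d(omega) = (4*y + 1) dx ∧ dy

For a 1-form omega = sum_i f_i dx_i, the exterior derivative is
  d(omega) = sum_{i < j} (∂f_j/∂x_i - ∂f_i/∂x_j) dx_i ∧ dx_j.
  coefficient of dx ∧ dy: ∂f_2/∂x - ∂f_1/∂y = ∂(-2*x*y - 1)/∂x - ∂(-3*y^2 - y - 2)/∂y = 4*y + 1
Assembling: d(omega) = (4*y + 1) dx ∧ dy.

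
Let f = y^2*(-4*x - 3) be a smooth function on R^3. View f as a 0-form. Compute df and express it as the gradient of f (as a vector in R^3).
df = (-4*y^2) dx + (2*y*(-4*x - 3)) dy + (0) dz; grad f = (-4*y^2, 2*y*(-4*x - 3), 0)

For a 0-form f, d f = (∂f/∂x) dx + (∂f/∂y) dy + (∂f/∂z) dz. The components of the vector representation are exactly the entries of grad f in Cartesian coordinates:
  ∂f/∂x = -4*y^2
  ∂f/∂y = 2*y*(-4*x - 3)
  ∂f/∂z = 0.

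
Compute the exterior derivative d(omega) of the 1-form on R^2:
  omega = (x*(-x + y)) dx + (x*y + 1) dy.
d(omega) = (-x + y) dx ∧ dy

For a 1-form omega = sum_i f_i dx_i, the exterior derivative is
  d(omega) = sum_{i < j} (∂f_j/∂x_i - ∂f_i/∂x_j) dx_i ∧ dx_j.
  coefficient of dx ∧ dy: ∂f_2/∂x - ∂f_1/∂y = ∂(x*y + 1)/∂x - ∂(x*(-x + y))/∂y = -x + y
Assembling: d(omega) = (-x + y) dx ∧ dy.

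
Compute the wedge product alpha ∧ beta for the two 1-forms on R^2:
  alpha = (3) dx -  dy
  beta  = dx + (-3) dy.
alpha ∧ beta = (-8) dx ∧ dy

Distribute the wedge, using dx_i ∧ dx_j = -dx_j ∧ dx_i and dx_i ∧ dx_i = 0. For each pair (i, j) with i < j, the coefficient of dx_i ∧ dx_j in alpha ∧ beta is (alpha_i * beta_j - alpha_j * beta_i). Collecting: alpha ∧ beta = (-8) dx ∧ dy.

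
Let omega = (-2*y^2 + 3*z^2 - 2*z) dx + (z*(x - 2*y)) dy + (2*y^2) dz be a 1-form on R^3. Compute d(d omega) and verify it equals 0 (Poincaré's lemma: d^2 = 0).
d(d omega) = 0

Step 1: d omega = sum_{i<j} (∂f_j/∂x_i - ∂f_i/∂x_j) dx_i ∧ dx_j:
  coeff of dx ∧ dy: 4*y + z
  coeff of dx ∧ dz: 2 - 6*z
  coeff of dy ∧ dz: -x + 6*y
Step 2: Apply d again to each 2-form coefficient. The only possible 3-form in R^3 is dx ∧ dy ∧ dz, with coefficient
  ∂(coeff of dy∧dz)/∂x - ∂(coeff of dx∧dz)/∂y + ∂(coeff of dx∧dy)/∂z
  = ∂/∂x (-x + 6*y) - ∂/∂y (2 - 6*z) + ∂/∂z (4*y + z).
Each of these terms simplifies to sums of mixed partials that cancel in pairs. The result is 0 (by equality of mixed partials for smooth functions — Schwarz / Clairaut).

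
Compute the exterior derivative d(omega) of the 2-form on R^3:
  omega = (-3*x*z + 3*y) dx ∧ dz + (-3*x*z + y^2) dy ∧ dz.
d(omega) = (-3*z - 3) dx ∧ dy ∧ dz

For a 2-form omega = sum_{i<j} g_{ij} dx_i ∧ dx_j, the exterior derivative is
  d(omega) = sum_{i<j} d(g_{ij}) ∧ dx_i ∧ dx_j = sum_{i<j, k} (∂g_{ij}/∂x_k) dx_k ∧ dx_i ∧ dx_j.
Expand each term, using dx_k ∧ dx_i ∧ dx_j = sgn(permutation) dx_{(a)} ∧ dx_{(b)} ∧ dx_{(c)} with (a < b < c) sorted:
  d(-3*x*z + 3*y) includes (∂/∂y)(-3*x*z + 3*y) dy = (3) dy, which multiplied by dx ∧ dz gives (-3) dx ∧ dy ∧ dz
  d(-3*x*z + y^2) includes (∂/∂x)(-3*x*z + y^2) dx = (-3*z) dx, which multiplied by dy ∧ dz gives (-3*z) dx ∧ dy ∧ dz
Collecting like 3-forms: d(omega) = (-3*z - 3) dx ∧ dy ∧ dz.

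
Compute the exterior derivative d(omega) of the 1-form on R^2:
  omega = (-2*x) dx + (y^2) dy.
d(omega) = 0

For a 1-form omega = sum_i f_i dx_i, the exterior derivative is
  d(omega) = sum_{i < j} (∂f_j/∂x_i - ∂f_i/∂x_j) dx_i ∧ dx_j.

Assembling: d(omega) = 0.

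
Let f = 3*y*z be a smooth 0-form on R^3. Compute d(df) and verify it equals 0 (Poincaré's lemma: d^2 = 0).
d(df) = 0

Step 1: df = sum_i (∂f/∂x_i) dx_i = (0) dx + (3*z) dy + (3*y) dz.
Step 2: Apply d again. Using the 1-form formula, the coefficient of dx ∧ dy in d(df) is ∂^2 f/∂x ∂y - ∂^2 f/∂y ∂x = (0) - (0) = 0 (equality of mixed partials for smooth f).
Similarly for dx ∧ dz and dy ∧ dz — all coefficients vanish. So d(df) = 0.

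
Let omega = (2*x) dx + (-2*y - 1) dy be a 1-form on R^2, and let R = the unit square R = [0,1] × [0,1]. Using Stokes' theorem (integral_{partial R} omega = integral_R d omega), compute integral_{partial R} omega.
integral_(partial R) omega = 0

Stokes: integral_partial_R omega = integral_R d omega with d omega = (∂Q/∂x - ∂P/∂y) dx ∧ dy.
  ∂Q/∂x = 0
  ∂P/∂y = 0
  integrand = ∂Q/∂x - ∂P/∂y = 0.
Integrating over R: integral_0^1 integral_0^1 (0) dx dy = 0.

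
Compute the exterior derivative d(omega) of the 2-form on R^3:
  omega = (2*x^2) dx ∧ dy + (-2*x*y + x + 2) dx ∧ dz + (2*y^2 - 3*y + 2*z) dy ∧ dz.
d(omega) = (2*x) dx ∧ dy ∧ dz

For a 2-form omega = sum_{i<j} g_{ij} dx_i ∧ dx_j, the exterior derivative is
  d(omega) = sum_{i<j} d(g_{ij}) ∧ dx_i ∧ dx_j = sum_{i<j, k} (∂g_{ij}/∂x_k) dx_k ∧ dx_i ∧ dx_j.
Expand each term, using dx_k ∧ dx_i ∧ dx_j = sgn(permutation) dx_{(a)} ∧ dx_{(b)} ∧ dx_{(c)} with (a < b < c) sorted:
  d(-2*x*y + x + 2) includes (∂/∂y)(-2*x*y + x + 2) dy = (-2*x) dy, which multiplied by dx ∧ dz gives (2*x) dx ∧ dy ∧ dz
Collecting like 3-forms: d(omega) = (2*x) dx ∧ dy ∧ dz.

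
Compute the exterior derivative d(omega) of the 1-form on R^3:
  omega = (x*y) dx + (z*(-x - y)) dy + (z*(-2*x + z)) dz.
d(omega) = (-x - z) dx ∧ dy + (-2*z) dx ∧ dz + (x + y) dy ∧ dz

For a 1-form omega = sum_i f_i dx_i, the exterior derivative is
  d(omega) = sum_{i < j} (∂f_j/∂x_i - ∂f_i/∂x_j) dx_i ∧ dx_j.
  coefficient of dx ∧ dy: ∂f_2/∂x - ∂f_1/∂y = ∂(z*(-x - y))/∂x - ∂(x*y)/∂y = -x - z
  coefficient of dx ∧ dz: ∂f_3/∂x - ∂f_1/∂z = ∂(z*(-2*x + z))/∂x - ∂(x*y)/∂z = -2*z
  coefficient of dy ∧ dz: ∂f_3/∂y - ∂f_2/∂z = ∂(z*(-2*x + z))/∂y - ∂(z*(-x - y))/∂z = x + y
Assembling: d(omega) = (-x - z) dx ∧ dy + (-2*z) dx ∧ dz + (x + y) dy ∧ dz.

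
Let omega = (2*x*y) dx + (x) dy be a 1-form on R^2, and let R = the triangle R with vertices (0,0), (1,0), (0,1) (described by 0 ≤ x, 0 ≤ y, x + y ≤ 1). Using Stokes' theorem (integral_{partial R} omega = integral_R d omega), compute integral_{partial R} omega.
integral_(partial R) omega = 1/6

Stokes: integral_partial_R omega = integral_R d omega with d omega = (∂Q/∂x - ∂P/∂y) dx ∧ dy.
  ∂Q/∂x = 1
  ∂P/∂y = 2*x
  integrand = ∂Q/∂x - ∂P/∂y = 1 - 2*x.
Integrating over R: integral_0^1 integral_0^{1-x} (1 - 2*x) dy dx = 1/6.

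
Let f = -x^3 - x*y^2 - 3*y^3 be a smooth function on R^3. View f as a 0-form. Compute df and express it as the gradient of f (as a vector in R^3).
df = (-3*x^2 - y^2) dx + (y*(-2*x - 9*y)) dy + (0) dz; grad f = (-3*x^2 - y^2, y*(-2*x - 9*y), 0)

For a 0-form f, d f = (∂f/∂x) dx + (∂f/∂y) dy + (∂f/∂z) dz. The components of the vector representation are exactly the entries of grad f in Cartesian coordinates:
  ∂f/∂x = -3*x^2 - y^2
  ∂f/∂y = y*(-2*x - 9*y)
  ∂f/∂z = 0.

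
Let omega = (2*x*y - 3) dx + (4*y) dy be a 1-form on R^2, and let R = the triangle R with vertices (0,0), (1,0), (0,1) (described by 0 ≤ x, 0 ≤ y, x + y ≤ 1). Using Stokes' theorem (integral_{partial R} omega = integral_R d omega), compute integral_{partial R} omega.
integral_(partial R) omega = -1/3

Stokes: integral_partial_R omega = integral_R d omega with d omega = (∂Q/∂x - ∂P/∂y) dx ∧ dy.
  ∂Q/∂x = 0
  ∂P/∂y = 2*x
  integrand = ∂Q/∂x - ∂P/∂y = -2*x.
Integrating over R: integral_0^1 integral_0^{1-x} (-2*x) dy dx = -1/3.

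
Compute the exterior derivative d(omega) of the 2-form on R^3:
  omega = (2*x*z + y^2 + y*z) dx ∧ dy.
d(omega) = (2*x + y) dx ∧ dy ∧ dz

For a 2-form omega = sum_{i<j} g_{ij} dx_i ∧ dx_j, the exterior derivative is
  d(omega) = sum_{i<j} d(g_{ij}) ∧ dx_i ∧ dx_j = sum_{i<j, k} (∂g_{ij}/∂x_k) dx_k ∧ dx_i ∧ dx_j.
Expand each term, using dx_k ∧ dx_i ∧ dx_j = sgn(permutation) dx_{(a)} ∧ dx_{(b)} ∧ dx_{(c)} with (a < b < c) sorted:
  d(2*x*z + y^2 + y*z) includes (∂/∂z)(2*x*z + y^2 + y*z) dz = (2*x + y) dz, which multiplied by dx ∧ dy gives (2*x + y) dx ∧ dy ∧ dz
Collecting like 3-forms: d(omega) = (2*x + y) dx ∧ dy ∧ dz.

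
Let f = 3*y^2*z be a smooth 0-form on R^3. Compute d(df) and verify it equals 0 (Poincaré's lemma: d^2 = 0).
d(df) = 0

Step 1: df = sum_i (∂f/∂x_i) dx_i = (0) dx + (6*y*z) dy + (3*y^2) dz.
Step 2: Apply d again. Using the 1-form formula, the coefficient of dx ∧ dy in d(df) is ∂^2 f/∂x ∂y - ∂^2 f/∂y ∂x = (0) - (0) = 0 (equality of mixed partials for smooth f).
Similarly for dx ∧ dz and dy ∧ dz — all coefficients vanish. So d(df) = 0.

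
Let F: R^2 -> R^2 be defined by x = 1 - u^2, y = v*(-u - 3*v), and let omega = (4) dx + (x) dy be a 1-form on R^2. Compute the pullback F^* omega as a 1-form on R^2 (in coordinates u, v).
F^* omega = (u^2*v - 8*u - v) du + (u^3 + 6*u^2*v - u - 6*v) dv

Using F^*(f dg) = (f ∘ F) d(g ∘ F), substitute each coordinate x_i by F_i(u, v) in f_i, and replace dx_i by d F_i = (∂F_i/∂u) du + (∂F_i/∂v) dv.
  For the x component: f_1(F) = 4; d F_1 = (-2*u) du + (0) dv
  For the y component: f_2(F) = 1 - u^2; d F_2 = (-v) du + (-u - 6*v) dv
Combining and collecting du, dv coefficients:
  coeff of du: u^2*v - 8*u - v
  coeff of dv: u^3 + 6*u^2*v - u - 6*v
F^* omega = (u^2*v - 8*u - v) du + (u^3 + 6*u^2*v - u - 6*v) dv.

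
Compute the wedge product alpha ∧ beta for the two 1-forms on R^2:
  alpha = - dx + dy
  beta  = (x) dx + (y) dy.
alpha ∧ beta = (-x - y) dx ∧ dy

Distribute the wedge, using dx_i ∧ dx_j = -dx_j ∧ dx_i and dx_i ∧ dx_i = 0. For each pair (i, j) with i < j, the coefficient of dx_i ∧ dx_j in alpha ∧ beta is (alpha_i * beta_j - alpha_j * beta_i). Collecting: alpha ∧ beta = (-x - y) dx ∧ dy.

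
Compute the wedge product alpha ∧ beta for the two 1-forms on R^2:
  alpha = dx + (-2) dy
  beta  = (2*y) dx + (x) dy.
alpha ∧ beta = (x + 4*y) dx ∧ dy

Distribute the wedge, using dx_i ∧ dx_j = -dx_j ∧ dx_i and dx_i ∧ dx_i = 0. For each pair (i, j) with i < j, the coefficient of dx_i ∧ dx_j in alpha ∧ beta is (alpha_i * beta_j - alpha_j * beta_i). Collecting: alpha ∧ beta = (x + 4*y) dx ∧ dy.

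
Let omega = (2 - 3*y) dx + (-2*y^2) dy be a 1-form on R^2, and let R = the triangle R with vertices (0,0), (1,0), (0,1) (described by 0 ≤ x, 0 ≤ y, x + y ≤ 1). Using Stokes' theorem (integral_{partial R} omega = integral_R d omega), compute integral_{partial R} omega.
integral_(partial R) omega = 3/2

Stokes: integral_partial_R omega = integral_R d omega with d omega = (∂Q/∂x - ∂P/∂y) dx ∧ dy.
  ∂Q/∂x = 0
  ∂P/∂y = -3
  integrand = ∂Q/∂x - ∂P/∂y = 3.
Integrating over R: integral_0^1 integral_0^{1-x} (3) dy dx = 3/2.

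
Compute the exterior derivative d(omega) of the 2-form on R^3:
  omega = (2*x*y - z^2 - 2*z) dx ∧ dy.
d(omega) = (-2*z - 2) dx ∧ dy ∧ dz

For a 2-form omega = sum_{i<j} g_{ij} dx_i ∧ dx_j, the exterior derivative is
  d(omega) = sum_{i<j} d(g_{ij}) ∧ dx_i ∧ dx_j = sum_{i<j, k} (∂g_{ij}/∂x_k) dx_k ∧ dx_i ∧ dx_j.
Expand each term, using dx_k ∧ dx_i ∧ dx_j = sgn(permutation) dx_{(a)} ∧ dx_{(b)} ∧ dx_{(c)} with (a < b < c) sorted:
  d(2*x*y - z^2 - 2*z) includes (∂/∂z)(2*x*y - z^2 - 2*z) dz = (-2*z - 2) dz, which multiplied by dx ∧ dy gives (-2*z - 2) dx ∧ dy ∧ dz
Collecting like 3-forms: d(omega) = (-2*z - 2) dx ∧ dy ∧ dz.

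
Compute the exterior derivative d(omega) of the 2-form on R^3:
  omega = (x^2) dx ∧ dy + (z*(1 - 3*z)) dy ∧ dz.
d(omega) = 0

For a 2-form omega = sum_{i<j} g_{ij} dx_i ∧ dx_j, the exterior derivative is
  d(omega) = sum_{i<j} d(g_{ij}) ∧ dx_i ∧ dx_j = sum_{i<j, k} (∂g_{ij}/∂x_k) dx_k ∧ dx_i ∧ dx_j.
Expand each term, using dx_k ∧ dx_i ∧ dx_j = sgn(permutation) dx_{(a)} ∧ dx_{(b)} ∧ dx_{(c)} with (a < b < c) sorted:

Collecting like 3-forms: d(omega) = 0.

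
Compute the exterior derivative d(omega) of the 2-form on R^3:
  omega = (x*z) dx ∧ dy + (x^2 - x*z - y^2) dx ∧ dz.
d(omega) = (x + 2*y) dx ∧ dy ∧ dz

For a 2-form omega = sum_{i<j} g_{ij} dx_i ∧ dx_j, the exterior derivative is
  d(omega) = sum_{i<j} d(g_{ij}) ∧ dx_i ∧ dx_j = sum_{i<j, k} (∂g_{ij}/∂x_k) dx_k ∧ dx_i ∧ dx_j.
Expand each term, using dx_k ∧ dx_i ∧ dx_j = sgn(permutation) dx_{(a)} ∧ dx_{(b)} ∧ dx_{(c)} with (a < b < c) sorted:
  d(x*z) includes (∂/∂z)(x*z) dz = (x) dz, which multiplied by dx ∧ dy gives (x) dx ∧ dy ∧ dz
  d(x^2 - x*z - y^2) includes (∂/∂y)(x^2 - x*z - y^2) dy = (-2*y) dy, which multiplied by dx ∧ dz gives (2*y) dx ∧ dy ∧ dz
Collecting like 3-forms: d(omega) = (x + 2*y) dx ∧ dy ∧ dz.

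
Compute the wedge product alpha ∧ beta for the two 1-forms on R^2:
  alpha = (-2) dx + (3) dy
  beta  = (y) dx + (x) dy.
alpha ∧ beta = (-2*x - 3*y) dx ∧ dy

Distribute the wedge, using dx_i ∧ dx_j = -dx_j ∧ dx_i and dx_i ∧ dx_i = 0. For each pair (i, j) with i < j, the coefficient of dx_i ∧ dx_j in alpha ∧ beta is (alpha_i * beta_j - alpha_j * beta_i). Collecting: alpha ∧ beta = (-2*x - 3*y) dx ∧ dy.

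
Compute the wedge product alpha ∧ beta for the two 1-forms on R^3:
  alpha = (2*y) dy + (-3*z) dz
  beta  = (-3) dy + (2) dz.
alpha ∧ beta = (4*y - 9*z) dy ∧ dz

Distribute the wedge, using dx_i ∧ dx_j = -dx_j ∧ dx_i and dx_i ∧ dx_i = 0. For each pair (i, j) with i < j, the coefficient of dx_i ∧ dx_j in alpha ∧ beta is (alpha_i * beta_j - alpha_j * beta_i). Collecting: alpha ∧ beta = (4*y - 9*z) dy ∧ dz.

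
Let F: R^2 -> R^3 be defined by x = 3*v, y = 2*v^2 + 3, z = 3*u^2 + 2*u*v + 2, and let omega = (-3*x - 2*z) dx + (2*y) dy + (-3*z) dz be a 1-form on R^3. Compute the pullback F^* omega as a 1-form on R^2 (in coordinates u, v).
F^* omega = (-54*u^3 - 54*u^2*v - 12*u*v^2 - 36*u - 12*v) du + (-18*u^3 - 12*u^2*v - 18*u^2 - 12*u*v - 12*u + 16*v^3 - 3*v - 12) dv

Using F^*(f dg) = (f ∘ F) d(g ∘ F), substitute each coordinate x_i by F_i(u, v) in f_i, and replace dx_i by d F_i = (∂F_i/∂u) du + (∂F_i/∂v) dv.
  For the x component: f_1(F) = -6*u^2 - 4*u*v - 9*v - 4; d F_1 = (0) du + (3) dv
  For the y component: f_2(F) = 4*v^2 + 6; d F_2 = (0) du + (4*v) dv
  For the z component: f_3(F) = -9*u^2 - 6*u*v - 6; d F_3 = (6*u + 2*v) du + (2*u) dv
Combining and collecting du, dv coefficients:
  coeff of du: -54*u^3 - 54*u^2*v - 12*u*v^2 - 36*u - 12*v
  coeff of dv: -18*u^3 - 12*u^2*v - 18*u^2 - 12*u*v - 12*u + 16*v^3 - 3*v - 12
F^* omega = (-54*u^3 - 54*u^2*v - 12*u*v^2 - 36*u - 12*v) du + (-18*u^3 - 12*u^2*v - 18*u^2 - 12*u*v - 12*u + 16*v^3 - 3*v - 12) dv.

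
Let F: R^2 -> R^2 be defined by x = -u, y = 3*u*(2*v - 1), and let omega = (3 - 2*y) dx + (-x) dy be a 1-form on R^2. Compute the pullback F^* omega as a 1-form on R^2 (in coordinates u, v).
F^* omega = (18*u*v - 9*u - 3) du + (6*u^2) dv

Using F^*(f dg) = (f ∘ F) d(g ∘ F), substitute each coordinate x_i by F_i(u, v) in f_i, and replace dx_i by d F_i = (∂F_i/∂u) du + (∂F_i/∂v) dv.
  For the x component: f_1(F) = -12*u*v + 6*u + 3; d F_1 = (-1) du + (0) dv
  For the y component: f_2(F) = u; d F_2 = (6*v - 3) du + (6*u) dv
Combining and collecting du, dv coefficients:
  coeff of du: 18*u*v - 9*u - 3
  coeff of dv: 6*u^2
F^* omega = (18*u*v - 9*u - 3) du + (6*u^2) dv.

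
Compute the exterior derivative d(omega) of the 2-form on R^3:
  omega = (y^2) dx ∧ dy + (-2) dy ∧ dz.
d(omega) = 0

For a 2-form omega = sum_{i<j} g_{ij} dx_i ∧ dx_j, the exterior derivative is
  d(omega) = sum_{i<j} d(g_{ij}) ∧ dx_i ∧ dx_j = sum_{i<j, k} (∂g_{ij}/∂x_k) dx_k ∧ dx_i ∧ dx_j.
Expand each term, using dx_k ∧ dx_i ∧ dx_j = sgn(permutation) dx_{(a)} ∧ dx_{(b)} ∧ dx_{(c)} with (a < b < c) sorted:

Collecting like 3-forms: d(omega) = 0.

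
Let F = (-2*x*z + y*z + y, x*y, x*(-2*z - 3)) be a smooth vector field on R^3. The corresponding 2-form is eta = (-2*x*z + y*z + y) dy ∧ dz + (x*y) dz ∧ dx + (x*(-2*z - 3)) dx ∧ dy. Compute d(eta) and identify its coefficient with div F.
d(eta) = (-x - 2*z) dx ∧ dy ∧ dz; div F = -x - 2*z

For a 2-form in R^3 of the form above, applying d gives a 3-form with coefficient ∂P/∂x + ∂Q/∂y + ∂R/∂z:
  ∂P/∂x = -2*z
  ∂Q/∂y = x
  ∂R/∂z = -2*x
Sum = -x - 2*z, which is exactly div F.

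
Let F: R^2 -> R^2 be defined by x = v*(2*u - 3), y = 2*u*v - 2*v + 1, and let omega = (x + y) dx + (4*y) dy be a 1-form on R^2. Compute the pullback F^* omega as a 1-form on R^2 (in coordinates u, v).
F^* omega = (2*v*(12*u*v - 13*v + 5)) du + (24*u^2*v - 54*u*v + 10*u + 31*v - 11) dv

Using F^*(f dg) = (f ∘ F) d(g ∘ F), substitute each coordinate x_i by F_i(u, v) in f_i, and replace dx_i by d F_i = (∂F_i/∂u) du + (∂F_i/∂v) dv.
  For the x component: f_1(F) = 4*u*v - 5*v + 1; d F_1 = (2*v) du + (2*u - 3) dv
  For the y component: f_2(F) = 8*u*v - 8*v + 4; d F_2 = (2*v) du + (2*u - 2) dv
Combining and collecting du, dv coefficients:
  coeff of du: 2*v*(12*u*v - 13*v + 5)
  coeff of dv: 24*u^2*v - 54*u*v + 10*u + 31*v - 11
F^* omega = (2*v*(12*u*v - 13*v + 5)) du + (24*u^2*v - 54*u*v + 10*u + 31*v - 11) dv.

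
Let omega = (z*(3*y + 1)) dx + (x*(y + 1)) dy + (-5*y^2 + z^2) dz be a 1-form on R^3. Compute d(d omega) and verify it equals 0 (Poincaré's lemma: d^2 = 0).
d(d omega) = 0

Step 1: d omega = sum_{i<j} (∂f_j/∂x_i - ∂f_i/∂x_j) dx_i ∧ dx_j:
  coeff of dx ∧ dy: y - 3*z + 1
  coeff of dx ∧ dz: -3*y - 1
  coeff of dy ∧ dz: -10*y
Step 2: Apply d again to each 2-form coefficient. The only possible 3-form in R^3 is dx ∧ dy ∧ dz, with coefficient
  ∂(coeff of dy∧dz)/∂x - ∂(coeff of dx∧dz)/∂y + ∂(coeff of dx∧dy)/∂z
  = ∂/∂x (-10*y) - ∂/∂y (-3*y - 1) + ∂/∂z (y - 3*z + 1).
Each of these terms simplifies to sums of mixed partials that cancel in pairs. The result is 0 (by equality of mixed partials for smooth functions — Schwarz / Clairaut).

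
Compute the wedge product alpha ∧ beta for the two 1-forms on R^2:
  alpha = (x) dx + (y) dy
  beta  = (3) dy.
alpha ∧ beta = (3*x) dx ∧ dy

Distribute the wedge, using dx_i ∧ dx_j = -dx_j ∧ dx_i and dx_i ∧ dx_i = 0. For each pair (i, j) with i < j, the coefficient of dx_i ∧ dx_j in alpha ∧ beta is (alpha_i * beta_j - alpha_j * beta_i). Collecting: alpha ∧ beta = (3*x) dx ∧ dy.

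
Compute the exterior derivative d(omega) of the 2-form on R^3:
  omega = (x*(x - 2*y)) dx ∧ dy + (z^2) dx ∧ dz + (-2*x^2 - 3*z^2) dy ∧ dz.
d(omega) = (-4*x) dx ∧ dy ∧ dz

For a 2-form omega = sum_{i<j} g_{ij} dx_i ∧ dx_j, the exterior derivative is
  d(omega) = sum_{i<j} d(g_{ij}) ∧ dx_i ∧ dx_j = sum_{i<j, k} (∂g_{ij}/∂x_k) dx_k ∧ dx_i ∧ dx_j.
Expand each term, using dx_k ∧ dx_i ∧ dx_j = sgn(permutation) dx_{(a)} ∧ dx_{(b)} ∧ dx_{(c)} with (a < b < c) sorted:
  d(-2*x^2 - 3*z^2) includes (∂/∂x)(-2*x^2 - 3*z^2) dx = (-4*x) dx, which multiplied by dy ∧ dz gives (-4*x) dx ∧ dy ∧ dz
Collecting like 3-forms: d(omega) = (-4*x) dx ∧ dy ∧ dz.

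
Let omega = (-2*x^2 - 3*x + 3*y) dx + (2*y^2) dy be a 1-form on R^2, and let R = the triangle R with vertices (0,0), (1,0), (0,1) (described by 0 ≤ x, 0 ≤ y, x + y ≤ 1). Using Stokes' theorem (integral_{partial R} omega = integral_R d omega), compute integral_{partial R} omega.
integral_(partial R) omega = -3/2

Stokes: integral_partial_R omega = integral_R d omega with d omega = (∂Q/∂x - ∂P/∂y) dx ∧ dy.
  ∂Q/∂x = 0
  ∂P/∂y = 3
  integrand = ∂Q/∂x - ∂P/∂y = -3.
Integrating over R: integral_0^1 integral_0^{1-x} (-3) dy dx = -3/2.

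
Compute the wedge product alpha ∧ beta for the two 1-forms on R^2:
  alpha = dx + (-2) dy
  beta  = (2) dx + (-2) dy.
alpha ∧ beta = (2) dx ∧ dy

Distribute the wedge, using dx_i ∧ dx_j = -dx_j ∧ dx_i and dx_i ∧ dx_i = 0. For each pair (i, j) with i < j, the coefficient of dx_i ∧ dx_j in alpha ∧ beta is (alpha_i * beta_j - alpha_j * beta_i). Collecting: alpha ∧ beta = (2) dx ∧ dy.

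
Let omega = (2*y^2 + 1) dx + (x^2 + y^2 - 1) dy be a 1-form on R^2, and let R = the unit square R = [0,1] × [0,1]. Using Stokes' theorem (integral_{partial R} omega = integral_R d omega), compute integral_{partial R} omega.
integral_(partial R) omega = -1

Stokes: integral_partial_R omega = integral_R d omega with d omega = (∂Q/∂x - ∂P/∂y) dx ∧ dy.
  ∂Q/∂x = 2*x
  ∂P/∂y = 4*y
  integrand = ∂Q/∂x - ∂P/∂y = 2*x - 4*y.
Integrating over R: integral_0^1 integral_0^1 (2*x - 4*y) dx dy = -1.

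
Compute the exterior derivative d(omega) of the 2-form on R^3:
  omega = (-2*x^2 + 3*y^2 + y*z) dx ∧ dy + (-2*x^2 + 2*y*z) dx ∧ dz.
d(omega) = (y - 2*z) dx ∧ dy ∧ dz

For a 2-form omega = sum_{i<j} g_{ij} dx_i ∧ dx_j, the exterior derivative is
  d(omega) = sum_{i<j} d(g_{ij}) ∧ dx_i ∧ dx_j = sum_{i<j, k} (∂g_{ij}/∂x_k) dx_k ∧ dx_i ∧ dx_j.
Expand each term, using dx_k ∧ dx_i ∧ dx_j = sgn(permutation) dx_{(a)} ∧ dx_{(b)} ∧ dx_{(c)} with (a < b < c) sorted:
  d(-2*x^2 + 3*y^2 + y*z) includes (∂/∂z)(-2*x^2 + 3*y^2 + y*z) dz = (y) dz, which multiplied by dx ∧ dy gives (y) dx ∧ dy ∧ dz
  d(-2*x^2 + 2*y*z) includes (∂/∂y)(-2*x^2 + 2*y*z) dy = (2*z) dy, which multiplied by dx ∧ dz gives (-2*z) dx ∧ dy ∧ dz
Collecting like 3-forms: d(omega) = (y - 2*z) dx ∧ dy ∧ dz.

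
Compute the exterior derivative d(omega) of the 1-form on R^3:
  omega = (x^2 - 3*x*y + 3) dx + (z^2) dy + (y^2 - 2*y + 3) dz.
d(omega) = (3*x) dx ∧ dy + (2*y - 2*z - 2) dy ∧ dz

For a 1-form omega = sum_i f_i dx_i, the exterior derivative is
  d(omega) = sum_{i < j} (∂f_j/∂x_i - ∂f_i/∂x_j) dx_i ∧ dx_j.
  coefficient of dx ∧ dy: ∂f_2/∂x - ∂f_1/∂y = ∂(z^2)/∂x - ∂(x^2 - 3*x*y + 3)/∂y = 3*x
  coefficient of dy ∧ dz: ∂f_3/∂y - ∂f_2/∂z = ∂(y^2 - 2*y + 3)/∂y - ∂(z^2)/∂z = 2*y - 2*z - 2
Assembling: d(omega) = (3*x) dx ∧ dy + (2*y - 2*z - 2) dy ∧ dz.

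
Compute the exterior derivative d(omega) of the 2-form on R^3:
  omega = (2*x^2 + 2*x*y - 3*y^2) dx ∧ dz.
d(omega) = (-2*x + 6*y) dx ∧ dy ∧ dz

For a 2-form omega = sum_{i<j} g_{ij} dx_i ∧ dx_j, the exterior derivative is
  d(omega) = sum_{i<j} d(g_{ij}) ∧ dx_i ∧ dx_j = sum_{i<j, k} (∂g_{ij}/∂x_k) dx_k ∧ dx_i ∧ dx_j.
Expand each term, using dx_k ∧ dx_i ∧ dx_j = sgn(permutation) dx_{(a)} ∧ dx_{(b)} ∧ dx_{(c)} with (a < b < c) sorted:
  d(2*x^2 + 2*x*y - 3*y^2) includes (∂/∂y)(2*x^2 + 2*x*y - 3*y^2) dy = (2*x - 6*y) dy, which multiplied by dx ∧ dz gives (-2*x + 6*y) dx ∧ dy ∧ dz
Collecting like 3-forms: d(omega) = (-2*x + 6*y) dx ∧ dy ∧ dz.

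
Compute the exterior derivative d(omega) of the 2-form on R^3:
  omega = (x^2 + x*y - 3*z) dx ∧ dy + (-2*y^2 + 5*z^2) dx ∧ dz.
d(omega) = (4*y - 3) dx ∧ dy ∧ dz

For a 2-form omega = sum_{i<j} g_{ij} dx_i ∧ dx_j, the exterior derivative is
  d(omega) = sum_{i<j} d(g_{ij}) ∧ dx_i ∧ dx_j = sum_{i<j, k} (∂g_{ij}/∂x_k) dx_k ∧ dx_i ∧ dx_j.
Expand each term, using dx_k ∧ dx_i ∧ dx_j = sgn(permutation) dx_{(a)} ∧ dx_{(b)} ∧ dx_{(c)} with (a < b < c) sorted:
  d(x^2 + x*y - 3*z) includes (∂/∂z)(x^2 + x*y - 3*z) dz = (-3) dz, which multiplied by dx ∧ dy gives (-3) dx ∧ dy ∧ dz
  d(-2*y^2 + 5*z^2) includes (∂/∂y)(-2*y^2 + 5*z^2) dy = (-4*y) dy, which multiplied by dx ∧ dz gives (4*y) dx ∧ dy ∧ dz
Collecting like 3-forms: d(omega) = (4*y - 3) dx ∧ dy ∧ dz.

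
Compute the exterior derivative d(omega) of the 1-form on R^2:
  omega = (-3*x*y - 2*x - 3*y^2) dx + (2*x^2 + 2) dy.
d(omega) = (7*x + 6*y) dx ∧ dy

For a 1-form omega = sum_i f_i dx_i, the exterior derivative is
  d(omega) = sum_{i < j} (∂f_j/∂x_i - ∂f_i/∂x_j) dx_i ∧ dx_j.
  coefficient of dx ∧ dy: ∂f_2/∂x - ∂f_1/∂y = ∂(2*x^2 + 2)/∂x - ∂(-3*x*y - 2*x - 3*y^2)/∂y = 7*x + 6*y
Assembling: d(omega) = (7*x + 6*y) dx ∧ dy.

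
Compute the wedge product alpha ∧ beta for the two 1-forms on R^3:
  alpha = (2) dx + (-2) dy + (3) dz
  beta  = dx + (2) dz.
alpha ∧ beta = (1) dx ∧ dz + (2) dx ∧ dy + (-4) dy ∧ dz

Distribute the wedge, using dx_i ∧ dx_j = -dx_j ∧ dx_i and dx_i ∧ dx_i = 0. For each pair (i, j) with i < j, the coefficient of dx_i ∧ dx_j in alpha ∧ beta is (alpha_i * beta_j - alpha_j * beta_i). Collecting: alpha ∧ beta = (1) dx ∧ dz + (2) dx ∧ dy + (-4) dy ∧ dz.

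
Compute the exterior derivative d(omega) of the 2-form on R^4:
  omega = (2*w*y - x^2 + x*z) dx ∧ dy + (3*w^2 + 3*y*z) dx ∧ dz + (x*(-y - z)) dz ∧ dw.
d(omega) = (x - 3*z) dx ∧ dy ∧ dz + (2*y) dx ∧ dy ∧ dw + (6*w - y - z) dx ∧ dz ∧ dw + (-x) dy ∧ dz ∧ dw

For a 2-form omega = sum_{i<j} g_{ij} dx_i ∧ dx_j, the exterior derivative is
  d(omega) = sum_{i<j} d(g_{ij}) ∧ dx_i ∧ dx_j = sum_{i<j, k} (∂g_{ij}/∂x_k) dx_k ∧ dx_i ∧ dx_j.
Expand each term, using dx_k ∧ dx_i ∧ dx_j = sgn(permutation) dx_{(a)} ∧ dx_{(b)} ∧ dx_{(c)} with (a < b < c) sorted:
  d(2*w*y - x^2 + x*z) includes (∂/∂z)(2*w*y - x^2 + x*z) dz = (x) dz, which multiplied by dx ∧ dy gives (x) dx ∧ dy ∧ dz
  d(2*w*y - x^2 + x*z) includes (∂/∂w)(2*w*y - x^2 + x*z) dw = (2*y) dw, which multiplied by dx ∧ dy gives (2*y) dx ∧ dy ∧ dw
  d(3*w^2 + 3*y*z) includes (∂/∂y)(3*w^2 + 3*y*z) dy = (3*z) dy, which multiplied by dx ∧ dz gives (-3*z) dx ∧ dy ∧ dz
  d(3*w^2 + 3*y*z) includes (∂/∂w)(3*w^2 + 3*y*z) dw = (6*w) dw, which multiplied by dx ∧ dz gives (6*w) dx ∧ dz ∧ dw
  d(x*(-y - z)) includes (∂/∂x)(x*(-y - z)) dx = (-y - z) dx, which multiplied by dz ∧ dw gives (-y - z) dx ∧ dz ∧ dw
  d(x*(-y - z)) includes (∂/∂y)(x*(-y - z)) dy = (-x) dy, which multiplied by dz ∧ dw gives (-x) dy ∧ dz ∧ dw
Collecting like 3-forms: d(omega) = (x - 3*z) dx ∧ dy ∧ dz + (2*y) dx ∧ dy ∧ dw + (6*w - y - z) dx ∧ dz ∧ dw + (-x) dy ∧ dz ∧ dw.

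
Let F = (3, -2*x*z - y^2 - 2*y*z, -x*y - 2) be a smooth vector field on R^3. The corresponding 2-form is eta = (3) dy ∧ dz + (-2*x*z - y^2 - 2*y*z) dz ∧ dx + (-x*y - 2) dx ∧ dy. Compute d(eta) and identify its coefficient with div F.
d(eta) = (-2*y - 2*z) dx ∧ dy ∧ dz; div F = -2*y - 2*z

For a 2-form in R^3 of the form above, applying d gives a 3-form with coefficient ∂P/∂x + ∂Q/∂y + ∂R/∂z:
  ∂P/∂x = 0
  ∂Q/∂y = -2*y - 2*z
  ∂R/∂z = 0
Sum = -2*y - 2*z, which is exactly div F.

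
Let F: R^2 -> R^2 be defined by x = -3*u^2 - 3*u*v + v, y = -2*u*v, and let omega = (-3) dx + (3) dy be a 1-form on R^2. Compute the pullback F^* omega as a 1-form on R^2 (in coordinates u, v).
F^* omega = (18*u + 3*v) du + (3*u - 3) dv

Using F^*(f dg) = (f ∘ F) d(g ∘ F), substitute each coordinate x_i by F_i(u, v) in f_i, and replace dx_i by d F_i = (∂F_i/∂u) du + (∂F_i/∂v) dv.
  For the x component: f_1(F) = -3; d F_1 = (-6*u - 3*v) du + (1 - 3*u) dv
  For the y component: f_2(F) = 3; d F_2 = (-2*v) du + (-2*u) dv
Combining and collecting du, dv coefficients:
  coeff of du: 18*u + 3*v
  coeff of dv: 3*u - 3
F^* omega = (18*u + 3*v) du + (3*u - 3) dv.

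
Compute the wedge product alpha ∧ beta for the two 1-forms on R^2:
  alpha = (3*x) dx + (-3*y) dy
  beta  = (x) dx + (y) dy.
alpha ∧ beta = (6*x*y) dx ∧ dy

Distribute the wedge, using dx_i ∧ dx_j = -dx_j ∧ dx_i and dx_i ∧ dx_i = 0. For each pair (i, j) with i < j, the coefficient of dx_i ∧ dx_j in alpha ∧ beta is (alpha_i * beta_j - alpha_j * beta_i). Collecting: alpha ∧ beta = (6*x*y) dx ∧ dy.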